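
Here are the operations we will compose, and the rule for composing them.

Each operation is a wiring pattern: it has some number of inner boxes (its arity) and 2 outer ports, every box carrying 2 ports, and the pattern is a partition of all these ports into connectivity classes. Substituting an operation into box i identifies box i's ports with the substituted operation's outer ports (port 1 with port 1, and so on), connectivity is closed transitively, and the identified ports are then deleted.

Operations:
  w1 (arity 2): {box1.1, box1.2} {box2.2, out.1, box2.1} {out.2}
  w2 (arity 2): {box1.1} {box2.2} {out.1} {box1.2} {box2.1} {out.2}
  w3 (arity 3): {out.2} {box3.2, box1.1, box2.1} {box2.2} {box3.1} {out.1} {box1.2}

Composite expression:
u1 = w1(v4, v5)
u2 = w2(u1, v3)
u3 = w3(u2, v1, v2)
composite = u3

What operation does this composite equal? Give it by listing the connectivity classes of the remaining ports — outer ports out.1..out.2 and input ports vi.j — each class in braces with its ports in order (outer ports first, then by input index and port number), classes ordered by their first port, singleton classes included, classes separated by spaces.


Two ports join when wires chain via w3-identified ports.
stage w1: inputs (v4, v5), connectivity {out.1, v5.1, v5.2} {out.2} {v4.1, v4.2}, out.j its boundary
stage w2: inputs (v4, v5, v3), connectivity {out.1} {out.2} {v3.1} {v3.2} {v4.1, v4.2} {v5.1, v5.2}, out.j its boundary
stage w3: inputs (v4, v5, v3, v1, v2), connectivity {out.1} {out.2} {v1.1, v2.2} {v1.2} {v2.1} {v3.1} {v3.2} {v4.1, v4.2} {v5.1, v5.2}, out.j its boundary

{out.1} {out.2} {v1.1, v2.2} {v1.2} {v2.1} {v3.1} {v3.2} {v4.1, v4.2} {v5.1, v5.2}


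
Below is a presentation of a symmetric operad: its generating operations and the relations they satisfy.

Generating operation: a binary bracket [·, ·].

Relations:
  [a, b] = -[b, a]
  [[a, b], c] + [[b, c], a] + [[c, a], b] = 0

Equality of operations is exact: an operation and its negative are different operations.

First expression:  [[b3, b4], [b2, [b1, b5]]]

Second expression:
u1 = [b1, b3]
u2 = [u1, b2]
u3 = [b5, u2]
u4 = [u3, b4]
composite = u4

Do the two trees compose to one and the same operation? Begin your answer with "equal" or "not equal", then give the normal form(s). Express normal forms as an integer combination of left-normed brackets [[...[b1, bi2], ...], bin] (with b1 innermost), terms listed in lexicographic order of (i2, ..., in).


not equal: they reduce to [[[[b1, b5], b2], b3], b4] - [[[[b1, b5], b2], b4], b3] and -[[[[b1, b3], b2], b5], b4]

In normal form, the first expression is [[[[b1, b5], b2], b3], b4] - [[[[b1, b5], b2], b4], b3]
In normal form, the second expression is -[[[[b1, b3], b2], b5], b4]
Different reductions; not equal.


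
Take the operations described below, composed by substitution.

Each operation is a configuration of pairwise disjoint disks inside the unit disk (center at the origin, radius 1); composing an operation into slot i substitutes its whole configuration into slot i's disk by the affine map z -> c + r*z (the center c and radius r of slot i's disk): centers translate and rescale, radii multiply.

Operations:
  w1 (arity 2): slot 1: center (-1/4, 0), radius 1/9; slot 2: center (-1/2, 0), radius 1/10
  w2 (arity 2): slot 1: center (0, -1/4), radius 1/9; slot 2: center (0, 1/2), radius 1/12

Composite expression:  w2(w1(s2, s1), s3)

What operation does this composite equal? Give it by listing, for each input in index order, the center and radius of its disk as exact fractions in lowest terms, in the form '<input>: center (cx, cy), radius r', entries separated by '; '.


s1: center (-1/18, -1/4), radius 1/90; s2: center (-1/36, -1/4), radius 1/81; s3: center (0, 1/2), radius 1/12

Only the slot chain above each s matters under w2; compose those maps.
s2: after 2 affine steps, its disk has center (-1/36, -1/4), radius 1/81
s1: after 2 affine steps, its disk has center (-1/18, -1/4), radius 1/90
s3: after 1 affine step, its disk has center (0, 1/2), radius 1/12


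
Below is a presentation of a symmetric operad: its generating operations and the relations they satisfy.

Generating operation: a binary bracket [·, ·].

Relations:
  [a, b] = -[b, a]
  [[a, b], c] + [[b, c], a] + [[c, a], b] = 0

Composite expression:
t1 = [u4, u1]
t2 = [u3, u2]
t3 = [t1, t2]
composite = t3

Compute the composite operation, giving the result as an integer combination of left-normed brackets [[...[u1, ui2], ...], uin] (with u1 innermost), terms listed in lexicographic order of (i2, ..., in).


[[[u1, u4], u2], u3] - [[[u1, u4], u3], u2]

A multilinear Lie element is pinned by u1-initial words (u1 innermost).
Composite bracket: [[u4, u1], [u3, u2]]
Applying ab - ba throughout gives 8 signed words (2^3 = 8).
The u1-initial words carry the normal form:
  the word u1u4u2u3 carries sign +1 and contributes +[[[u1, u4], u2], u3]
  the word u1u4u3u2 carries sign -1 and contributes -[[[u1, u4], u3], u2]


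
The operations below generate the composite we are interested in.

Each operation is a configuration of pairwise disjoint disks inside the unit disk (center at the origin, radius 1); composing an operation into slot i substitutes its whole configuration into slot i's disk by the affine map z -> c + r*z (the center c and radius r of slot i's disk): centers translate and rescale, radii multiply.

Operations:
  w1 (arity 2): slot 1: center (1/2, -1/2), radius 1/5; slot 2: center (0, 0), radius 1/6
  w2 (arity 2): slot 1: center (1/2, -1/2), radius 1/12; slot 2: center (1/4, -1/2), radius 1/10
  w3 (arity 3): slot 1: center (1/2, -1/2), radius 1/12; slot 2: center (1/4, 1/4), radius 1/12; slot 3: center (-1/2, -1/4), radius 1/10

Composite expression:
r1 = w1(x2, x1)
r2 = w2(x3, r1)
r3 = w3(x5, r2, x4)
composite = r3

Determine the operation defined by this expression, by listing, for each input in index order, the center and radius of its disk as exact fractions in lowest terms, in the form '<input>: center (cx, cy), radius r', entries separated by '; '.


Affine substitution under w3: radii multiply and x-centers shift.
x5 passes through 1 substitution, ending at center (1/2, -1/2), radius 1/12
x3 passes through 2 substitutions, ending at center (7/24, 5/24), radius 1/144
x2 passes through 3 substitutions, ending at center (11/40, 49/240), radius 1/600
x1 passes through 3 substitutions, ending at center (13/48, 5/24), radius 1/720
x4 passes through 1 substitution, ending at center (-1/2, -1/4), radius 1/10

x1: center (13/48, 5/24), radius 1/720; x2: center (11/40, 49/240), radius 1/600; x3: center (7/24, 5/24), radius 1/144; x4: center (-1/2, -1/4), radius 1/10; x5: center (1/2, -1/2), radius 1/12


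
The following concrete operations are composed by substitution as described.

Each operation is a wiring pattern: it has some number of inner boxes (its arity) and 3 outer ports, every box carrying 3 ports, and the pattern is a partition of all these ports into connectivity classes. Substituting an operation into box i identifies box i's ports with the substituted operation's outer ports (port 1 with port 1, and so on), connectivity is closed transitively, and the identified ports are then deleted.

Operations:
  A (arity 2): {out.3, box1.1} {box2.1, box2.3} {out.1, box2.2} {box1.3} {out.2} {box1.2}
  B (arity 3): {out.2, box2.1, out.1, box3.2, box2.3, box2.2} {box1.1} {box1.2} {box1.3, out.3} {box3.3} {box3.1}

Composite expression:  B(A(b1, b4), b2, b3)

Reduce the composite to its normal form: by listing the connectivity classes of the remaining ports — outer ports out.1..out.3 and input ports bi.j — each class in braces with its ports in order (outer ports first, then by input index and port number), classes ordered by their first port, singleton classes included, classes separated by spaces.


{out.1, out.2, b2.1, b2.2, b2.3, b3.2} {out.3, b1.1} {b1.2} {b1.3} {b3.1} {b3.3} {b4.1, b4.3} {b4.2}

Substituting into B glues patterns; closure does the rest.
stage A: inputs (b1, b4), connectivity {out.1, b4.2} {out.2} {out.3, b1.1} {b1.2} {b1.3} {b4.1, b4.3}, out.j its boundary
stage B: inputs (b1, b4, b2, b3), connectivity {out.1, out.2, b2.1, b2.2, b2.3, b3.2} {out.3, b1.1} {b1.2} {b1.3} {b3.1} {b3.3} {b4.1, b4.3} {b4.2}, out.j its boundary


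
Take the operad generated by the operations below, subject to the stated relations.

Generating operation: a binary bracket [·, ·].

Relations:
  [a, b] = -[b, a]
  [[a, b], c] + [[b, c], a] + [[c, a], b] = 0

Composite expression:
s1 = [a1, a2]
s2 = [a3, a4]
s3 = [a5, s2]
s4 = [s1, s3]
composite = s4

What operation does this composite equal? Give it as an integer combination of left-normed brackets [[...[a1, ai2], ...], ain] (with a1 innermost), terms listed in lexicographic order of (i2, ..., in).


-[[[[a1, a2], a3], a4], a5] + [[[[a1, a2], a4], a3], a5] + [[[[a1, a2], a5], a3], a4] - [[[[a1, a2], a5], a4], a3]


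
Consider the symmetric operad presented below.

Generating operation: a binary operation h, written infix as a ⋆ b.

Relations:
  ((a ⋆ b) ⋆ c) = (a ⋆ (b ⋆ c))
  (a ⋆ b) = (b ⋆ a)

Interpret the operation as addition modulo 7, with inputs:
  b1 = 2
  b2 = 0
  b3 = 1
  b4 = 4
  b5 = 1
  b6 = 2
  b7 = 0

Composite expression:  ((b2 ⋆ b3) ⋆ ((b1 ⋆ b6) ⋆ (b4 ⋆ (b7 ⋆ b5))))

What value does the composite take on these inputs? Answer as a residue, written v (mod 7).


3 (mod 7)

(b2 ⋆ b3) = 1
(b1 ⋆ b6) = 4
(b7 ⋆ b5) = 1
(b4 ⋆ (b7 ⋆ b5)) = 5
((b1 ⋆ b6) ⋆ (b4 ⋆ (b7 ⋆ b5))) = 2
((b2 ⋆ b3) ⋆ ((b1 ⋆ b6) ⋆ (b4 ⋆ (b7 ⋆ b5)))) = 3


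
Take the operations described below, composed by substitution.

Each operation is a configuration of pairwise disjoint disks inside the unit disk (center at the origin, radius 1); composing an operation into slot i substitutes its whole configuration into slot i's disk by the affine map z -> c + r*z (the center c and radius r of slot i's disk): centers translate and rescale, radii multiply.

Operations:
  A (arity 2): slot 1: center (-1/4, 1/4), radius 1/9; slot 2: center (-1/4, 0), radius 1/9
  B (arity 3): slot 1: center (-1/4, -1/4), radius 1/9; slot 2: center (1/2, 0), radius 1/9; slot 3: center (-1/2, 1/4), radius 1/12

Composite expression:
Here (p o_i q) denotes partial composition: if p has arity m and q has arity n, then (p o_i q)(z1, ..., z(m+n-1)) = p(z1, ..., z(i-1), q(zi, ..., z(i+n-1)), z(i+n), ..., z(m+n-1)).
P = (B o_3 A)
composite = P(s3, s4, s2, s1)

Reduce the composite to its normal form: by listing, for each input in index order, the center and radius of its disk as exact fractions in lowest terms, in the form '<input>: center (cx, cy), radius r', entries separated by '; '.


Follow each s-input down from B: c' goes to c + r*c', radius to r*r'.
tracing s3 down its 1-map path: center (-1/4, -1/4), radius 1/9
tracing s4 down its 1-map path: center (1/2, 0), radius 1/9
tracing s2 down its 2-map path: center (-25/48, 13/48), radius 1/108
tracing s1 down its 2-map path: center (-25/48, 1/4), radius 1/108

s1: center (-25/48, 1/4), radius 1/108; s2: center (-25/48, 13/48), radius 1/108; s3: center (-1/4, -1/4), radius 1/9; s4: center (1/2, 0), radius 1/9


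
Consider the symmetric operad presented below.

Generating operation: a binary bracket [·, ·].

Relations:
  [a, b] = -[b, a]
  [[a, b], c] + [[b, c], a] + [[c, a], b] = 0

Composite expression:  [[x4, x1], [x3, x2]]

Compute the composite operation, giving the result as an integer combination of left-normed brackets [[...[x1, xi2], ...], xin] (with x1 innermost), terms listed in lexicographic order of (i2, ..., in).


[[[x1, x4], x2], x3] - [[[x1, x4], x3], x2]

Left-normed coefficients sit on the x1-initial expansion words.
Composite bracket: [[x4, x1], [x3, x2]]
Full expansion: 8 signed words from ab - ba (2^3 = 8).
Only words starting with x1 matter:
  from x1x4x2x3, sign +1: term +[[[x1, x4], x2], x3]
  from x1x4x3x2, sign -1: term -[[[x1, x4], x3], x2]


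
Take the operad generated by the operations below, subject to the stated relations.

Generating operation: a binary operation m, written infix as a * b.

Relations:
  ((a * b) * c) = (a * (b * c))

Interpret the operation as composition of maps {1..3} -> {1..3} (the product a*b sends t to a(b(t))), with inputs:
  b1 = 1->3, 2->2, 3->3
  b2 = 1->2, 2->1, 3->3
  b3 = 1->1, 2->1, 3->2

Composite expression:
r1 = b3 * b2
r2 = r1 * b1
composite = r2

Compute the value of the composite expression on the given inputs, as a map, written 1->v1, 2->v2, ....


1->2, 2->1, 3->2

(b3 * b2) = 1->1, 2->1, 3->2
((b3 * b2) * b1) = 1->2, 2->1, 3->2


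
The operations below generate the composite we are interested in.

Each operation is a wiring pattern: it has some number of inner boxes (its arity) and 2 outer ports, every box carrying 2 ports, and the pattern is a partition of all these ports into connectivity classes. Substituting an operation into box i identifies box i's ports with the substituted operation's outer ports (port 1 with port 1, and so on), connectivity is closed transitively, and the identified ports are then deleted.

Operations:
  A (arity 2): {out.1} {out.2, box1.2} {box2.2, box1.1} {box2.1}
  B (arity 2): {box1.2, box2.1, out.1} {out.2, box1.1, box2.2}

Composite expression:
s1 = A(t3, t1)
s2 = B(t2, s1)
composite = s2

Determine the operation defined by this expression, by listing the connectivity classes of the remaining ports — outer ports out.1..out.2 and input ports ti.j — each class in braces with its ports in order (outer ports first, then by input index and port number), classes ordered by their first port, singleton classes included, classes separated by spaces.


{out.1, t2.2} {out.2, t2.1, t3.2} {t1.1} {t1.2, t3.1}

Treat the ports identified at B as solder joints: merge, then drop.
stage A: inputs (t3, t1), connectivity {out.1} {out.2, t3.2} {t1.1} {t1.2, t3.1}, out.j its boundary
stage B: inputs (t2, t3, t1), connectivity {out.1, t2.2} {out.2, t2.1, t3.2} {t1.1} {t1.2, t3.1}, out.j its boundary


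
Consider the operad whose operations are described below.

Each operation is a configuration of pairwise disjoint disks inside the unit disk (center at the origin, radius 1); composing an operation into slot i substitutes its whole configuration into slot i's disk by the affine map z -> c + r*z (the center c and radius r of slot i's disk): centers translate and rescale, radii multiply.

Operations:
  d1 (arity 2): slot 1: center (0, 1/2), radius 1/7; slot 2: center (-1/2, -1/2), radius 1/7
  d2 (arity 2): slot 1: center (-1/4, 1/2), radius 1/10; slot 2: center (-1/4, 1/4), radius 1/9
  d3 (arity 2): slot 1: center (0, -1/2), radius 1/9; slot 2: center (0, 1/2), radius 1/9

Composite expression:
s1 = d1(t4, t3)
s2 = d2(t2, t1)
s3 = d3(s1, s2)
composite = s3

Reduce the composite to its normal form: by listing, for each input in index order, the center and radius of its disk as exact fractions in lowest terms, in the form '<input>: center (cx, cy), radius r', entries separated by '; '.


Follow each t-input down from d3: c' goes to c + r*c', radius to r*r'.
for t4, the 2-step affine chain lands on center (0, -4/9), radius 1/63
for t3, the 2-step affine chain lands on center (-1/18, -5/9), radius 1/63
for t2, the 2-step affine chain lands on center (-1/36, 5/9), radius 1/90
for t1, the 2-step affine chain lands on center (-1/36, 19/36), radius 1/81

t1: center (-1/36, 19/36), radius 1/81; t2: center (-1/36, 5/9), radius 1/90; t3: center (-1/18, -5/9), radius 1/63; t4: center (0, -4/9), radius 1/63


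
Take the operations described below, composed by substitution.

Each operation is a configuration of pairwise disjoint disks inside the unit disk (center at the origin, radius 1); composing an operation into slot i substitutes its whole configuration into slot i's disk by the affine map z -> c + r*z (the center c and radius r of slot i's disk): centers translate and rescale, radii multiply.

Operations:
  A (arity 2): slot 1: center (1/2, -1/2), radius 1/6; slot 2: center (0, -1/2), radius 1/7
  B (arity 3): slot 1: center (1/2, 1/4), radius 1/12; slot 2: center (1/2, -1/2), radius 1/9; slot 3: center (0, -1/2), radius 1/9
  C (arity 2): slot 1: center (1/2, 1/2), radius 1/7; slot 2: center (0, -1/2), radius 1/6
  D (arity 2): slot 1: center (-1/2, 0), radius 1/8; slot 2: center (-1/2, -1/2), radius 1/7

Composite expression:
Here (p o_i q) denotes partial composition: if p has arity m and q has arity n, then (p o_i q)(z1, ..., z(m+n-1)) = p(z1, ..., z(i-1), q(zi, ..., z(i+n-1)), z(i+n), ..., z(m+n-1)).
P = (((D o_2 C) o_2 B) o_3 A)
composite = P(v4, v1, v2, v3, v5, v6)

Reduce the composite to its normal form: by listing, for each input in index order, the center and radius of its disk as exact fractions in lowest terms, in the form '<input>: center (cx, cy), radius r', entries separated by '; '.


v1: center (-41/98, -83/196), radius 1/588; v2: center (-184/441, -194/441), radius 1/2646; v3: center (-41/98, -194/441), radius 1/3087; v4: center (-1/2, 0), radius 1/8; v5: center (-3/7, -43/98), radius 1/441; v6: center (-1/2, -4/7), radius 1/42

Only the slot chain above each v matters under D; compose those maps.
for v4, the 1-step affine chain lands on center (-1/2, 0), radius 1/8
for v1, the 3-step affine chain lands on center (-41/98, -83/196), radius 1/588
for v2, the 4-step affine chain lands on center (-184/441, -194/441), radius 1/2646
for v3, the 4-step affine chain lands on center (-41/98, -194/441), radius 1/3087
for v5, the 3-step affine chain lands on center (-3/7, -43/98), radius 1/441
for v6, the 2-step affine chain lands on center (-1/2, -4/7), radius 1/42


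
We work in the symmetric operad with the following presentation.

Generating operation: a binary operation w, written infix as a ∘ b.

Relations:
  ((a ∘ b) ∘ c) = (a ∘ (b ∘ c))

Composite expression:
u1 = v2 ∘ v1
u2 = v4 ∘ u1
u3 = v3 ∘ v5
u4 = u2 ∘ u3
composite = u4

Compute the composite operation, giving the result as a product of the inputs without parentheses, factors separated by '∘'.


v4 ∘ v2 ∘ v1 ∘ v3 ∘ v5

Every regrouping of w is equal, so read the v-inputs in written order.
(v2 ∘ v1) reduces to v2 ∘ v1
(v4 ∘ (v2 ∘ v1)) reduces to v4 ∘ v2 ∘ v1
(v3 ∘ v5) reduces to v3 ∘ v5
((v4 ∘ (v2 ∘ v1)) ∘ (v3 ∘ v5)) reduces to v4 ∘ v2 ∘ v1 ∘ v3 ∘ v5


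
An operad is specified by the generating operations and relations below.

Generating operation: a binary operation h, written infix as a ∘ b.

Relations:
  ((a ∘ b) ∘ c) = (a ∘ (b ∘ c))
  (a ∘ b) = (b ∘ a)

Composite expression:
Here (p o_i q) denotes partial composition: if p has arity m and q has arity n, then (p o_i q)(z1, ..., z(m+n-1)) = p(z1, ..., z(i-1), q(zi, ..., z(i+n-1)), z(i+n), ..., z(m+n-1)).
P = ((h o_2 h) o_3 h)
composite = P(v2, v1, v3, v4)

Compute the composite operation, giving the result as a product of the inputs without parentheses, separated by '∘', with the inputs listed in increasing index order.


v1 ∘ v2 ∘ v3 ∘ v4

Both nesting and order wash out for h; what remains is which v's occur.
(v3 ∘ v4) flattens to v3 ∘ v4
(v1 ∘ (v3 ∘ v4)) flattens to v1 ∘ v3 ∘ v4
(v2 ∘ (v1 ∘ (v3 ∘ v4))) flattens to v2 ∘ v1 ∘ v3 ∘ v4
commutativity sorts the factors: v1 ∘ v2 ∘ v3 ∘ v4


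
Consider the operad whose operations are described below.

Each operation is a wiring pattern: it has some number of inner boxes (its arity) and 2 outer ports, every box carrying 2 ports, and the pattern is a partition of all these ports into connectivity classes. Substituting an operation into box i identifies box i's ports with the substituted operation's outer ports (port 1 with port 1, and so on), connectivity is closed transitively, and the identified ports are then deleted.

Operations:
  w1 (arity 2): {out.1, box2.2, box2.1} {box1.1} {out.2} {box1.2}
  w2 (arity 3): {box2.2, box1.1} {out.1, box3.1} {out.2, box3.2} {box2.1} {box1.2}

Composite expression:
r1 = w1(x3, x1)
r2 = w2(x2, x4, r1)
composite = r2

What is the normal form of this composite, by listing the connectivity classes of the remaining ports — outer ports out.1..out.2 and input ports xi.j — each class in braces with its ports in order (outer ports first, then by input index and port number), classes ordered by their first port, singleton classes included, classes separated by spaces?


{out.1, x1.1, x1.2} {out.2} {x2.1, x4.2} {x2.2} {x3.1} {x3.2} {x4.1}

Reachability decides: close wires over w2-identified ports.
after w1, the pattern on (x3, x1) reads {out.1, x1.1, x1.2} {out.2} {x3.1} {x3.2} (out.j = its outer ports)
after w2, the pattern on (x2, x4, x3, x1) reads {out.1, x1.1, x1.2} {out.2} {x2.1, x4.2} {x2.2} {x3.1} {x3.2} {x4.1} (out.j = its outer ports)


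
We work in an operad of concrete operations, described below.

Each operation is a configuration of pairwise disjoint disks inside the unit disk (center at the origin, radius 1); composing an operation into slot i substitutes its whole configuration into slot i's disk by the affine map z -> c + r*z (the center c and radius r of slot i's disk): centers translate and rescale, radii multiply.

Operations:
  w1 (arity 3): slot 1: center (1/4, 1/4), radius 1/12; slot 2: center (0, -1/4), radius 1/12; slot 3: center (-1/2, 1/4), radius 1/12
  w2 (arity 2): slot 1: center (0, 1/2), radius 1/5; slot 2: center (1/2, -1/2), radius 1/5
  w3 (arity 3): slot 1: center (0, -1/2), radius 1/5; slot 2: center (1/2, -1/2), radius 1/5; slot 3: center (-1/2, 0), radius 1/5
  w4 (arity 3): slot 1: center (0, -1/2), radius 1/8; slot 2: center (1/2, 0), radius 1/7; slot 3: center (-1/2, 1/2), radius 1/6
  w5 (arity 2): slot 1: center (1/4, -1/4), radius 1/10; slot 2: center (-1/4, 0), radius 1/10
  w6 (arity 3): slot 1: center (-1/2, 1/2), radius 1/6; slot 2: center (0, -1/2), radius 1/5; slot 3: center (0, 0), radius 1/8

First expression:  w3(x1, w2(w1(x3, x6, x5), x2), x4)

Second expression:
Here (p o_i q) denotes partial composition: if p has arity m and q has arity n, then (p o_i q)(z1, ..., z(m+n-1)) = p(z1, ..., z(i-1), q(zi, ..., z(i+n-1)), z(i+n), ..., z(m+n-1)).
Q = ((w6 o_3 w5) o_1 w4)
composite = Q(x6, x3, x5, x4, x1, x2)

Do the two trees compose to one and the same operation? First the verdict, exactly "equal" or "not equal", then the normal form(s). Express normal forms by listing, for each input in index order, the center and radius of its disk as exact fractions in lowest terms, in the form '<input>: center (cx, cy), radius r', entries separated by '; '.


Reducing the first expression gives x1: center (0, -1/2), radius 1/5; x2: center (3/5, -3/5), radius 1/25; x3: center (51/100, -39/100), radius 1/300; x4: center (-1/2, 0), radius 1/5; x5: center (12/25, -39/100), radius 1/300; x6: center (1/2, -41/100), radius 1/300
Reducing the second expression gives x1: center (1/32, -1/32), radius 1/80; x2: center (-1/32, 0), radius 1/80; x3: center (-5/12, 1/2), radius 1/42; x4: center (0, -1/2), radius 1/5; x5: center (-7/12, 7/12), radius 1/36; x6: center (-1/2, 5/12), radius 1/48
No match — not equal.

not equal; first: x1: center (0, -1/2), radius 1/5; x2: center (3/5, -3/5), radius 1/25; x3: center (51/100, -39/100), radius 1/300; x4: center (-1/2, 0), radius 1/5; x5: center (12/25, -39/100), radius 1/300; x6: center (1/2, -41/100), radius 1/300; second: x1: center (1/32, -1/32), radius 1/80; x2: center (-1/32, 0), radius 1/80; x3: center (-5/12, 1/2), radius 1/42; x4: center (0, -1/2), radius 1/5; x5: center (-7/12, 7/12), radius 1/36; x6: center (-1/2, 5/12), radius 1/48


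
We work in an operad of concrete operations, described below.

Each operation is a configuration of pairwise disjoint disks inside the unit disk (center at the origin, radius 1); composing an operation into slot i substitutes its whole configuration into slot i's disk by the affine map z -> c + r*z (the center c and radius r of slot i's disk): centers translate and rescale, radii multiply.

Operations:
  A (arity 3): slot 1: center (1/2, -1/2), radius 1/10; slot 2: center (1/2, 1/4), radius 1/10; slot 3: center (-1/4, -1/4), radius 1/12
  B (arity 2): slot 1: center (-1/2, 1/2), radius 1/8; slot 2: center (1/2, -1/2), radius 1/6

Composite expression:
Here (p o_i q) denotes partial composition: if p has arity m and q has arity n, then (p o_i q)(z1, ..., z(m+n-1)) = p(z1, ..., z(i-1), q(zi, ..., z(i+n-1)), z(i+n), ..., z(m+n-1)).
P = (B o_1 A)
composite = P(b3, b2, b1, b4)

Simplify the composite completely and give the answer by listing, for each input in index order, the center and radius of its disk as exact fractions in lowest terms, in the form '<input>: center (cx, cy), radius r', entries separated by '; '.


Only the slot chain above each b matters under B; compose those maps.
b3 passes through 2 substitutions, ending at center (-7/16, 7/16), radius 1/80
b2 passes through 2 substitutions, ending at center (-7/16, 17/32), radius 1/80
b1 passes through 2 substitutions, ending at center (-17/32, 15/32), radius 1/96
b4 passes through 1 substitution, ending at center (1/2, -1/2), radius 1/6

b1: center (-17/32, 15/32), radius 1/96; b2: center (-7/16, 17/32), radius 1/80; b3: center (-7/16, 7/16), radius 1/80; b4: center (1/2, -1/2), radius 1/6


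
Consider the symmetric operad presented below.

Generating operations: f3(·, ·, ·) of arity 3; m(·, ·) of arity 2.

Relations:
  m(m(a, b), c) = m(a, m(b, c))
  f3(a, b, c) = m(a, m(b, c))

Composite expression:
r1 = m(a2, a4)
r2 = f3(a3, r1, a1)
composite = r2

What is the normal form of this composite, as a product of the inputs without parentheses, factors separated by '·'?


a3 · a2 · a4 · a1


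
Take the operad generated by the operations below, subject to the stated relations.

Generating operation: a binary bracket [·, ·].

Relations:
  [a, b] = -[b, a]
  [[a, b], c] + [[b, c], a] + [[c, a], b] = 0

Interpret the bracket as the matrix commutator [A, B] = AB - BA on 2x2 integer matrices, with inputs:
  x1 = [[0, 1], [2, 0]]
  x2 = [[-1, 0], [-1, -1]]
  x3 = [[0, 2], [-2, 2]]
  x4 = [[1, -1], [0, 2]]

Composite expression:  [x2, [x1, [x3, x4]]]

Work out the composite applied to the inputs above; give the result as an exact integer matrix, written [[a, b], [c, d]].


[x3, x4] = [[-2, 4], [2, 2]]
[x1, [x3, x4]] = [[-6, 4], [-8, 6]]
[x2, [x1, [x3, x4]]] = [[4, 0], [12, -4]]

[[4, 0], [12, -4]]


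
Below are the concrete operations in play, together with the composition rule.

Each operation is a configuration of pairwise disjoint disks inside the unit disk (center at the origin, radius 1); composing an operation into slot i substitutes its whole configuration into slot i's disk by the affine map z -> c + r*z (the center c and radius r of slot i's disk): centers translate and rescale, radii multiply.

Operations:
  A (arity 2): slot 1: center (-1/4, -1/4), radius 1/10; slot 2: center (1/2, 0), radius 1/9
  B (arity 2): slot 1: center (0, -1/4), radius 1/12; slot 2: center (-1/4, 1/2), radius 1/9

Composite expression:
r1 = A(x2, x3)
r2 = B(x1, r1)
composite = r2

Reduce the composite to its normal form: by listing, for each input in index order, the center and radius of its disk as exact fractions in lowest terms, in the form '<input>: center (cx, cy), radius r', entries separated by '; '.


x1: center (0, -1/4), radius 1/12; x2: center (-5/18, 17/36), radius 1/90; x3: center (-7/36, 1/2), radius 1/81

Affine substitution under B: radii multiply and x-centers shift.
for x1, the 1-step affine chain lands on center (0, -1/4), radius 1/12
for x2, the 2-step affine chain lands on center (-5/18, 17/36), radius 1/90
for x3, the 2-step affine chain lands on center (-7/36, 1/2), radius 1/81


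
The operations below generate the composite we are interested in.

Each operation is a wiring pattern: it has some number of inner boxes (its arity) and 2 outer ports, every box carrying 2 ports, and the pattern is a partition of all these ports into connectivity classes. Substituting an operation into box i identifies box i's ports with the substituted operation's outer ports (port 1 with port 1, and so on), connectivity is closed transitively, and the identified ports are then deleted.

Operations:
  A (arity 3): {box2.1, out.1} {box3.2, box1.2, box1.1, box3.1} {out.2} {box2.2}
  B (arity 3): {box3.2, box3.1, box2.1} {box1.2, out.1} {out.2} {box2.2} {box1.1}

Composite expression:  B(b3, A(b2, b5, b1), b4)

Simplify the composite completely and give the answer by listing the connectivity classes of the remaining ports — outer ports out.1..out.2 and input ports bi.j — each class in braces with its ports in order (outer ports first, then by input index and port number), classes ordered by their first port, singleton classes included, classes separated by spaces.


{out.1, b3.2} {out.2} {b1.1, b1.2, b2.1, b2.2} {b3.1} {b4.1, b4.2, b5.1} {b5.2}

Reachability decides: close wires over B-identified ports.
stage A: inputs (b2, b5, b1), connectivity {out.1, b5.1} {out.2} {b1.1, b1.2, b2.1, b2.2} {b5.2}, out.j its boundary
stage B: inputs (b3, b2, b5, b1, b4), connectivity {out.1, b3.2} {out.2} {b1.1, b1.2, b2.1, b2.2} {b3.1} {b4.1, b4.2, b5.1} {b5.2}, out.j its boundary


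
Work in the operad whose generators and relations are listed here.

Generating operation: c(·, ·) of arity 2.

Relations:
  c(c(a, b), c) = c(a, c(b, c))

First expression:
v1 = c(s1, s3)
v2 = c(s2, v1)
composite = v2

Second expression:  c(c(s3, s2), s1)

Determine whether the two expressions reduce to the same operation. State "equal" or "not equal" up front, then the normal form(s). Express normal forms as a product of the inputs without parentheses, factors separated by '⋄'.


not equal: they reduce to s2 ⋄ s1 ⋄ s3 and s3 ⋄ s2 ⋄ s1

The first composite normalizes to s2 ⋄ s1 ⋄ s3
The second composite normalizes to s3 ⋄ s2 ⋄ s1
Distinct normal forms: not equal.


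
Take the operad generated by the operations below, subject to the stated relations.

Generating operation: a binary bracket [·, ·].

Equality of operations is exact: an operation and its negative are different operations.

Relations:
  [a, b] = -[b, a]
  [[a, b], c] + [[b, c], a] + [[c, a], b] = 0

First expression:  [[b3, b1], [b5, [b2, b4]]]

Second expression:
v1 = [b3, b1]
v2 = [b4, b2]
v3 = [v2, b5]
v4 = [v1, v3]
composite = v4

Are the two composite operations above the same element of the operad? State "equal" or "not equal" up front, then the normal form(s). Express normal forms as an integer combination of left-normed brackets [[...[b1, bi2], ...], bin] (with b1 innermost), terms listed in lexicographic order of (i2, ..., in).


equal; both compose to [[[[b1, b3], b2], b4], b5] - [[[[b1, b3], b4], b2], b5] - [[[[b1, b3], b5], b2], b4] + [[[[b1, b3], b5], b4], b2]

In normal form, the first expression is [[[[b1, b3], b2], b4], b5] - [[[[b1, b3], b4], b2], b5] - [[[[b1, b3], b5], b2], b4] + [[[[b1, b3], b5], b4], b2]
In normal form, the second expression is [[[[b1, b3], b2], b4], b5] - [[[[b1, b3], b4], b2], b5] - [[[[b1, b3], b5], b2], b4] + [[[[b1, b3], b5], b4], b2]
One common form — equal.


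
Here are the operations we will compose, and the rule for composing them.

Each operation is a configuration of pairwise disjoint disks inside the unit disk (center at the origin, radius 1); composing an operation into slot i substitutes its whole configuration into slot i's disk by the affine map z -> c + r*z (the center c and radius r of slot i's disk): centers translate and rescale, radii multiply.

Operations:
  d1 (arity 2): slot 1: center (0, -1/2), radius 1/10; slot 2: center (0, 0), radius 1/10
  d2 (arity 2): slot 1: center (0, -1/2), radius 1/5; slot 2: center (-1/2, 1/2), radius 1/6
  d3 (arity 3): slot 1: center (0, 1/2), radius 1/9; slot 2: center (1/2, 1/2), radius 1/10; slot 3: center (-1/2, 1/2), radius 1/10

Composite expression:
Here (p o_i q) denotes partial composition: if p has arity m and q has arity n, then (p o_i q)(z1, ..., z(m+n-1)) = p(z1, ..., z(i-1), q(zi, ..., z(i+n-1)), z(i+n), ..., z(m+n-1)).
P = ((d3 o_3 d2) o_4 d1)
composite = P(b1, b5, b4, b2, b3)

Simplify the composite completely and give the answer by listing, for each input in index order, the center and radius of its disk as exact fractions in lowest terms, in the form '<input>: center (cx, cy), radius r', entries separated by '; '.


b1: center (0, 1/2), radius 1/9; b2: center (-11/20, 13/24), radius 1/600; b3: center (-11/20, 11/20), radius 1/600; b4: center (-1/2, 9/20), radius 1/50; b5: center (1/2, 1/2), radius 1/10

Nesting under d3 composes maps z -> c + r*z down each b-path.
for b1, the 1-step affine chain lands on center (0, 1/2), radius 1/9
for b5, the 1-step affine chain lands on center (1/2, 1/2), radius 1/10
for b4, the 2-step affine chain lands on center (-1/2, 9/20), radius 1/50
for b2, the 3-step affine chain lands on center (-11/20, 13/24), radius 1/600
for b3, the 3-step affine chain lands on center (-11/20, 11/20), radius 1/600


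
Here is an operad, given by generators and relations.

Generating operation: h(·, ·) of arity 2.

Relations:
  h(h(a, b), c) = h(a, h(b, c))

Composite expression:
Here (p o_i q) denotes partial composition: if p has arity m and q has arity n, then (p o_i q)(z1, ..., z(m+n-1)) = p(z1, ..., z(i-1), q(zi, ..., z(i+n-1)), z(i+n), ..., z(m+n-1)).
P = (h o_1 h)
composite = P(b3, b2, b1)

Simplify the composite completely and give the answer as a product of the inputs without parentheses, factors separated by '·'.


b3 · b2 · b1

Associativity of h dissolves the nesting; only the b-input order survives.
h(b3, b2) linearizes to b3 · b2
h(h(b3, b2), b1) linearizes to b3 · b2 · b1


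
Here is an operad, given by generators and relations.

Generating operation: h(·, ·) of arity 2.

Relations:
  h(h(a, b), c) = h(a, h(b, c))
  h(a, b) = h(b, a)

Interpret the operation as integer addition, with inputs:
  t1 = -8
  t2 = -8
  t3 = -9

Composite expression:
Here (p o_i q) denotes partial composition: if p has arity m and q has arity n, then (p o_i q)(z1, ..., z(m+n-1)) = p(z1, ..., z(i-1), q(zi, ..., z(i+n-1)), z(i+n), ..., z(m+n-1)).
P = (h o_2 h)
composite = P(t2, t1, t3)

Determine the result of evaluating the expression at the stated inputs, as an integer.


h(t1, t3) = -17
h(t2, h(t1, t3)) = -25

-25


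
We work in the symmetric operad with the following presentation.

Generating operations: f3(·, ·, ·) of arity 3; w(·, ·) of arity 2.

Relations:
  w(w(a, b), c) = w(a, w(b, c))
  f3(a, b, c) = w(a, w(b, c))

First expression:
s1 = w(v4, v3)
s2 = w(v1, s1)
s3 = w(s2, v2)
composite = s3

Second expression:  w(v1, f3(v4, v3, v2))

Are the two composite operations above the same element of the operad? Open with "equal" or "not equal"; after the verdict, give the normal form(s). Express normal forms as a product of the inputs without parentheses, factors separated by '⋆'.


equal; both compose to v1 ⋆ v4 ⋆ v3 ⋆ v2

In normal form, the first expression is v1 ⋆ v4 ⋆ v3 ⋆ v2
In normal form, the second expression is v1 ⋆ v4 ⋆ v3 ⋆ v2
One common form — equal.


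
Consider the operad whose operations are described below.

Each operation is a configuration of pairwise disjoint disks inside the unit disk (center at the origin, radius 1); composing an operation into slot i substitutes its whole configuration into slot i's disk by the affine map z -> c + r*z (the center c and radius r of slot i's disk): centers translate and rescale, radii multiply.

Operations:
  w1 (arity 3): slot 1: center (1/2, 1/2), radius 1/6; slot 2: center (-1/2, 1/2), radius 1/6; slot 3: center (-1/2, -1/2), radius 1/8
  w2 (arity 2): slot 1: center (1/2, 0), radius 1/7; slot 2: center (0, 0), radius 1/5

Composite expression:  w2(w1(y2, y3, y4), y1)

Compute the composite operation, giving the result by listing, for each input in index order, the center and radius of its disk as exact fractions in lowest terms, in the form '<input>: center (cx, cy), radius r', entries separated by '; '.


y1: center (0, 0), radius 1/5; y2: center (4/7, 1/14), radius 1/42; y3: center (3/7, 1/14), radius 1/42; y4: center (3/7, -1/14), radius 1/56


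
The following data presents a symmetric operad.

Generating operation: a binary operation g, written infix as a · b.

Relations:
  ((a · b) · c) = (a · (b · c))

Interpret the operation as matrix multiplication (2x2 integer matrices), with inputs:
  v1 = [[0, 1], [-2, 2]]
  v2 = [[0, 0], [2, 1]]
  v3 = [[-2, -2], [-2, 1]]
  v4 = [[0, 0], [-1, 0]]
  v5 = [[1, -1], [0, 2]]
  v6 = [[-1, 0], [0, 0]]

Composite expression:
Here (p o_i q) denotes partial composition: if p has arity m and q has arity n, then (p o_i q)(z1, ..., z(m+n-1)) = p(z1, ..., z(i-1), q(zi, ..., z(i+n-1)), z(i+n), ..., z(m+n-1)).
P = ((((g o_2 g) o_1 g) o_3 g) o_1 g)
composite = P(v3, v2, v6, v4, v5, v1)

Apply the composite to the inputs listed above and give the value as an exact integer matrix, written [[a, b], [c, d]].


[[0, 0], [0, 0]]

(v3 · v2) = [[-4, -2], [2, 1]]
((v3 · v2) · v6) = [[4, 0], [-2, 0]]
(v4 · v5) = [[0, 0], [-1, 1]]
((v4 · v5) · v1) = [[0, 0], [-2, 1]]
(((v3 · v2) · v6) · ((v4 · v5) · v1)) = [[0, 0], [0, 0]]


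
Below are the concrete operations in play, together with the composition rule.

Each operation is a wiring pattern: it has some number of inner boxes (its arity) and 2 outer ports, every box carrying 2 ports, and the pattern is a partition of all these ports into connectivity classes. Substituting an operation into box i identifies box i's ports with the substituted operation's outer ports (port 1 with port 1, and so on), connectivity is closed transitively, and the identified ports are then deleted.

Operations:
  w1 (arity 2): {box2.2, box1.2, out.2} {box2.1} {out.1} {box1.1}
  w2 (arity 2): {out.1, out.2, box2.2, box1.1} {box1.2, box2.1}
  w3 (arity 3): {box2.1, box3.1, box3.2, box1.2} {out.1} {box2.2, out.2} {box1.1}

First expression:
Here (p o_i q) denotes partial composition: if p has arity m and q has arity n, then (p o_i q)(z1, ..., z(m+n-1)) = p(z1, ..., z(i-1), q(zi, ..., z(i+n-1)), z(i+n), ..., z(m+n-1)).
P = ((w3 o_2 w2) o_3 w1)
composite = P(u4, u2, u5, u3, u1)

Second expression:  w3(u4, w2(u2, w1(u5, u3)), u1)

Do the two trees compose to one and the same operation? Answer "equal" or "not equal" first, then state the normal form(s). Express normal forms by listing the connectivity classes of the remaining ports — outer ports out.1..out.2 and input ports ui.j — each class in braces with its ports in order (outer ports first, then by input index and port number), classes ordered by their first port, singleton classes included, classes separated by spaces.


equal: each reduces to {out.1} {out.2, u1.1, u1.2, u2.1, u3.2, u4.2, u5.2} {u2.2} {u3.1} {u4.1} {u5.1}


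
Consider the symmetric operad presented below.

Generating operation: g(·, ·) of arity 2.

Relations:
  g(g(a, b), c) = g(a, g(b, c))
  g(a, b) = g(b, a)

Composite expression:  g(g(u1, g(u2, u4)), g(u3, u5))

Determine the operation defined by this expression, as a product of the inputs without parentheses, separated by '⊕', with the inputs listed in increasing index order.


With g associative and commutative, the u-input set is all that matters.
g(u2, u4) reduces to u2 ⊕ u4
g(u1, g(u2, u4)) reduces to u1 ⊕ u2 ⊕ u4
g(u3, u5) reduces to u3 ⊕ u5
g(g(u1, g(u2, u4)), g(u3, u5)) reduces to u1 ⊕ u2 ⊕ u4 ⊕ u3 ⊕ u5
commutativity sorts the factors: u1 ⊕ u2 ⊕ u3 ⊕ u4 ⊕ u5

u1 ⊕ u2 ⊕ u3 ⊕ u4 ⊕ u5


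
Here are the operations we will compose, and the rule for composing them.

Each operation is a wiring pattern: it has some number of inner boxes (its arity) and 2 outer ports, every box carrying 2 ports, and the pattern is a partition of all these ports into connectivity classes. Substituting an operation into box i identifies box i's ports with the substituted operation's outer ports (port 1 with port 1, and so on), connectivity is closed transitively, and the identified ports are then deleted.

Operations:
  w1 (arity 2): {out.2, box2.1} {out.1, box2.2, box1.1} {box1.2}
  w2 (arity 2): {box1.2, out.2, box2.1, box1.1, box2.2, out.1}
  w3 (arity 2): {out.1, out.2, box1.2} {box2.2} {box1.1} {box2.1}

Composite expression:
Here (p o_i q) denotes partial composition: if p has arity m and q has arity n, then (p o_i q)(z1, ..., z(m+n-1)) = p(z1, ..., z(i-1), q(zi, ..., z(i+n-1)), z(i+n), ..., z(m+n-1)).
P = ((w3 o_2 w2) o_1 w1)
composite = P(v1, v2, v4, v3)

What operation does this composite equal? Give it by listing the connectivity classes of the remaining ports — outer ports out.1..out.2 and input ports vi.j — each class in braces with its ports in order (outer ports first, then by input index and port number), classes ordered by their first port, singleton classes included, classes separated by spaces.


{out.1, out.2, v2.1} {v1.1, v2.2} {v1.2} {v3.1, v3.2, v4.1, v4.2}

Treat the ports identified at w3 as solder joints: merge, then drop.
the subtree at w1 composes to {out.1, v1.1, v2.2} {out.2, v2.1} {v1.2} on (v1, v2); out.j = own outer ports
the subtree at w2 composes to {out.1, out.2, v3.1, v3.2, v4.1, v4.2} on (v4, v3); out.j = own outer ports
the subtree at w3 composes to {out.1, out.2, v2.1} {v1.1, v2.2} {v1.2} {v3.1, v3.2, v4.1, v4.2} on (v1, v2, v4, v3); out.j = own outer ports
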